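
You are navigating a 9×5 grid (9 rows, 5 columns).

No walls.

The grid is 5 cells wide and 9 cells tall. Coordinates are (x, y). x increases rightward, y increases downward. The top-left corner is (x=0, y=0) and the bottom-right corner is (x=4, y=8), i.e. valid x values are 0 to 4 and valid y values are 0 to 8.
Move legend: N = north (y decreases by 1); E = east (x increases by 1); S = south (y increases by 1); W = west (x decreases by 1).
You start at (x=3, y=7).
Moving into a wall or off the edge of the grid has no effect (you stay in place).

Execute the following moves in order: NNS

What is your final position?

Start: (x=3, y=7)
  N (north): (x=3, y=7) -> (x=3, y=6)
  N (north): (x=3, y=6) -> (x=3, y=5)
  S (south): (x=3, y=5) -> (x=3, y=6)
Final: (x=3, y=6)

Answer: Final position: (x=3, y=6)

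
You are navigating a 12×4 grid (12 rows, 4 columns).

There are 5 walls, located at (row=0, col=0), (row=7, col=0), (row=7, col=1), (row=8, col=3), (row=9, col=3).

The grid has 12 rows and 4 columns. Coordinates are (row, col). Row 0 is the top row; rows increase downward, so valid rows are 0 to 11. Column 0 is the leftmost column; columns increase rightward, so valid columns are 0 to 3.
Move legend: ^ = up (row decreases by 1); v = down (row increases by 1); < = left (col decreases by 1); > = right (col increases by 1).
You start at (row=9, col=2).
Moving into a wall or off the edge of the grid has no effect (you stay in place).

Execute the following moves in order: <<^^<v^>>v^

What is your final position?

Answer: Final position: (row=8, col=2)

Derivation:
Start: (row=9, col=2)
  < (left): (row=9, col=2) -> (row=9, col=1)
  < (left): (row=9, col=1) -> (row=9, col=0)
  ^ (up): (row=9, col=0) -> (row=8, col=0)
  ^ (up): blocked, stay at (row=8, col=0)
  < (left): blocked, stay at (row=8, col=0)
  v (down): (row=8, col=0) -> (row=9, col=0)
  ^ (up): (row=9, col=0) -> (row=8, col=0)
  > (right): (row=8, col=0) -> (row=8, col=1)
  > (right): (row=8, col=1) -> (row=8, col=2)
  v (down): (row=8, col=2) -> (row=9, col=2)
  ^ (up): (row=9, col=2) -> (row=8, col=2)
Final: (row=8, col=2)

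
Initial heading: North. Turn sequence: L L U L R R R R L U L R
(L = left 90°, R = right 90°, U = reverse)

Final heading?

Answer: Final heading: North

Derivation:
Start: North
  L (left (90° counter-clockwise)) -> West
  L (left (90° counter-clockwise)) -> South
  U (U-turn (180°)) -> North
  L (left (90° counter-clockwise)) -> West
  R (right (90° clockwise)) -> North
  R (right (90° clockwise)) -> East
  R (right (90° clockwise)) -> South
  R (right (90° clockwise)) -> West
  L (left (90° counter-clockwise)) -> South
  U (U-turn (180°)) -> North
  L (left (90° counter-clockwise)) -> West
  R (right (90° clockwise)) -> North
Final: North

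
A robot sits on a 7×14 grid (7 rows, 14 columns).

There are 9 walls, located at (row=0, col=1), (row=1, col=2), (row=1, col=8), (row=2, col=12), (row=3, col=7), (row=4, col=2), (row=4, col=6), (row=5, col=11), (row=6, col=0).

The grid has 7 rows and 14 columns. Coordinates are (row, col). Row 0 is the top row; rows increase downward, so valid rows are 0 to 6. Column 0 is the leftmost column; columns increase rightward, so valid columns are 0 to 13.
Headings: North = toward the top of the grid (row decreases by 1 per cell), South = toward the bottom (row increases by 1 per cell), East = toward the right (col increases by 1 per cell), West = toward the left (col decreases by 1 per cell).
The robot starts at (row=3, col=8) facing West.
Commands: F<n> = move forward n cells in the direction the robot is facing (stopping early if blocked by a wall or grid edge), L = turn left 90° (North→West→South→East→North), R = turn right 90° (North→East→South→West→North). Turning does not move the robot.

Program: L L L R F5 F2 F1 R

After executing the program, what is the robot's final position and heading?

Answer: Final position: (row=3, col=13), facing South

Derivation:
Start: (row=3, col=8), facing West
  L: turn left, now facing South
  L: turn left, now facing East
  L: turn left, now facing North
  R: turn right, now facing East
  F5: move forward 5, now at (row=3, col=13)
  F2: move forward 0/2 (blocked), now at (row=3, col=13)
  F1: move forward 0/1 (blocked), now at (row=3, col=13)
  R: turn right, now facing South
Final: (row=3, col=13), facing South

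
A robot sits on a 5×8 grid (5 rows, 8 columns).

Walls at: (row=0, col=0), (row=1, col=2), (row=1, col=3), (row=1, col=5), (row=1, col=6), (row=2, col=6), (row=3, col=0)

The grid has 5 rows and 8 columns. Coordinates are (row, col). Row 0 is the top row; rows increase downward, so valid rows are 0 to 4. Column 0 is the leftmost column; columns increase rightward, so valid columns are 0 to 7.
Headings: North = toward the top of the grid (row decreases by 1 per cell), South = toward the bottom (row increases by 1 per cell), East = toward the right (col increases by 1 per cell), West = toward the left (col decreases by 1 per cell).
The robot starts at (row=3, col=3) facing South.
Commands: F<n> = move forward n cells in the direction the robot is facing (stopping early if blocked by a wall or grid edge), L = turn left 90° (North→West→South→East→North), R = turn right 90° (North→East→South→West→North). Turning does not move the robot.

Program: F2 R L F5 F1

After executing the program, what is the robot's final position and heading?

Start: (row=3, col=3), facing South
  F2: move forward 1/2 (blocked), now at (row=4, col=3)
  R: turn right, now facing West
  L: turn left, now facing South
  F5: move forward 0/5 (blocked), now at (row=4, col=3)
  F1: move forward 0/1 (blocked), now at (row=4, col=3)
Final: (row=4, col=3), facing South

Answer: Final position: (row=4, col=3), facing South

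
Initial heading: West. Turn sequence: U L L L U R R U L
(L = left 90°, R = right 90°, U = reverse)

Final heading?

Answer: Final heading: West

Derivation:
Start: West
  U (U-turn (180°)) -> East
  L (left (90° counter-clockwise)) -> North
  L (left (90° counter-clockwise)) -> West
  L (left (90° counter-clockwise)) -> South
  U (U-turn (180°)) -> North
  R (right (90° clockwise)) -> East
  R (right (90° clockwise)) -> South
  U (U-turn (180°)) -> North
  L (left (90° counter-clockwise)) -> West
Final: West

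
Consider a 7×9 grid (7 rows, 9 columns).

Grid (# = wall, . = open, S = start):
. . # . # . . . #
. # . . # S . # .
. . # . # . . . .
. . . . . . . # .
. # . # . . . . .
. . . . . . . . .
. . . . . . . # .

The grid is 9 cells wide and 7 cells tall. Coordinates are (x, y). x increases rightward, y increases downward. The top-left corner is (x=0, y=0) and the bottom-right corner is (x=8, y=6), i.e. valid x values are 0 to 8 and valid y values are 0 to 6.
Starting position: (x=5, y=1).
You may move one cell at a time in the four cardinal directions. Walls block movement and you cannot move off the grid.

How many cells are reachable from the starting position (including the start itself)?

Answer: Reachable cells: 51

Derivation:
BFS flood-fill from (x=5, y=1):
  Distance 0: (x=5, y=1)
  Distance 1: (x=5, y=0), (x=6, y=1), (x=5, y=2)
  Distance 2: (x=6, y=0), (x=6, y=2), (x=5, y=3)
  Distance 3: (x=7, y=0), (x=7, y=2), (x=4, y=3), (x=6, y=3), (x=5, y=4)
  Distance 4: (x=8, y=2), (x=3, y=3), (x=4, y=4), (x=6, y=4), (x=5, y=5)
  Distance 5: (x=8, y=1), (x=3, y=2), (x=2, y=3), (x=8, y=3), (x=7, y=4), (x=4, y=5), (x=6, y=5), (x=5, y=6)
  Distance 6: (x=3, y=1), (x=1, y=3), (x=2, y=4), (x=8, y=4), (x=3, y=5), (x=7, y=5), (x=4, y=6), (x=6, y=6)
  Distance 7: (x=3, y=0), (x=2, y=1), (x=1, y=2), (x=0, y=3), (x=2, y=5), (x=8, y=5), (x=3, y=6)
  Distance 8: (x=0, y=2), (x=0, y=4), (x=1, y=5), (x=2, y=6), (x=8, y=6)
  Distance 9: (x=0, y=1), (x=0, y=5), (x=1, y=6)
  Distance 10: (x=0, y=0), (x=0, y=6)
  Distance 11: (x=1, y=0)
Total reachable: 51 (grid has 51 open cells total)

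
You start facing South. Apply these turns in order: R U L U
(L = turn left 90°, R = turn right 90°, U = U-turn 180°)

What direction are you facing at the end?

Answer: Final heading: South

Derivation:
Start: South
  R (right (90° clockwise)) -> West
  U (U-turn (180°)) -> East
  L (left (90° counter-clockwise)) -> North
  U (U-turn (180°)) -> South
Final: South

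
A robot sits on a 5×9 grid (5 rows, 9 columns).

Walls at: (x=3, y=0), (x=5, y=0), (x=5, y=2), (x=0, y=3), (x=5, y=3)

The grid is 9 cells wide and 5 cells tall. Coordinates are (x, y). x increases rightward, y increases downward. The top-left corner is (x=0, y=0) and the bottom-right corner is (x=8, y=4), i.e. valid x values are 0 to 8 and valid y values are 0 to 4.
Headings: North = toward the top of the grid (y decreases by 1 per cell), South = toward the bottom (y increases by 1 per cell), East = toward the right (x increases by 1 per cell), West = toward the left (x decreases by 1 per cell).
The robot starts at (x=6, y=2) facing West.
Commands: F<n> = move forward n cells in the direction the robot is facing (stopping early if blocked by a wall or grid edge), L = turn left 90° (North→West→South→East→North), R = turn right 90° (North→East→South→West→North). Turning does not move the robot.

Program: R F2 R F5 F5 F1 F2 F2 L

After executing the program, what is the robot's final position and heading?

Answer: Final position: (x=8, y=0), facing North

Derivation:
Start: (x=6, y=2), facing West
  R: turn right, now facing North
  F2: move forward 2, now at (x=6, y=0)
  R: turn right, now facing East
  F5: move forward 2/5 (blocked), now at (x=8, y=0)
  F5: move forward 0/5 (blocked), now at (x=8, y=0)
  F1: move forward 0/1 (blocked), now at (x=8, y=0)
  F2: move forward 0/2 (blocked), now at (x=8, y=0)
  F2: move forward 0/2 (blocked), now at (x=8, y=0)
  L: turn left, now facing North
Final: (x=8, y=0), facing North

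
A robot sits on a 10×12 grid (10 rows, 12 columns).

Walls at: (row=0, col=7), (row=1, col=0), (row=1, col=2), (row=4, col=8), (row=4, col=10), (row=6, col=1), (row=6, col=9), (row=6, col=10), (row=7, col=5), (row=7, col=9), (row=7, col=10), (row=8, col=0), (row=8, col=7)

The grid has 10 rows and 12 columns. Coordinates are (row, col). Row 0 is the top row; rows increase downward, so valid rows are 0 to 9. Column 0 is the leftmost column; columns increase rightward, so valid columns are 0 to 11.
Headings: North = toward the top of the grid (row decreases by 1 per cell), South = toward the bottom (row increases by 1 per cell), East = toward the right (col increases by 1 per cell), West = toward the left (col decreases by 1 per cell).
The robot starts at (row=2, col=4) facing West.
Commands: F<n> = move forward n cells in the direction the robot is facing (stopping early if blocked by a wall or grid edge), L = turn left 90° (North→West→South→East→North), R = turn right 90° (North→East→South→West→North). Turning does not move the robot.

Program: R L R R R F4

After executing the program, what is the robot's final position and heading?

Start: (row=2, col=4), facing West
  R: turn right, now facing North
  L: turn left, now facing West
  R: turn right, now facing North
  R: turn right, now facing East
  R: turn right, now facing South
  F4: move forward 4, now at (row=6, col=4)
Final: (row=6, col=4), facing South

Answer: Final position: (row=6, col=4), facing South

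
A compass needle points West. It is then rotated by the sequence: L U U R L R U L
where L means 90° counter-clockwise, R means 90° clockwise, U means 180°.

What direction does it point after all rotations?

Start: West
  L (left (90° counter-clockwise)) -> South
  U (U-turn (180°)) -> North
  U (U-turn (180°)) -> South
  R (right (90° clockwise)) -> West
  L (left (90° counter-clockwise)) -> South
  R (right (90° clockwise)) -> West
  U (U-turn (180°)) -> East
  L (left (90° counter-clockwise)) -> North
Final: North

Answer: Final heading: North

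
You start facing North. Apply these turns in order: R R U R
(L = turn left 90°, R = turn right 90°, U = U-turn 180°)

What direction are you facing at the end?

Answer: Final heading: East

Derivation:
Start: North
  R (right (90° clockwise)) -> East
  R (right (90° clockwise)) -> South
  U (U-turn (180°)) -> North
  R (right (90° clockwise)) -> East
Final: East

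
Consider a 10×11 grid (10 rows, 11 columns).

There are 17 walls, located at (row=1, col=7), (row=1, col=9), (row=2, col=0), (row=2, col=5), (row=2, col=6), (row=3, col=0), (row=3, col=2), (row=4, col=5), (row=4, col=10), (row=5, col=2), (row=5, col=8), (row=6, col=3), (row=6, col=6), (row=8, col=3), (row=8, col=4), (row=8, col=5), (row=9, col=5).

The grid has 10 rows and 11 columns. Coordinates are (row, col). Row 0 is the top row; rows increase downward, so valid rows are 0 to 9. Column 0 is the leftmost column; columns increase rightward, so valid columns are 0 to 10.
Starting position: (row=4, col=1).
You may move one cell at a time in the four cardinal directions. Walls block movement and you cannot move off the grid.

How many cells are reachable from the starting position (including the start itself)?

Answer: Reachable cells: 93

Derivation:
BFS flood-fill from (row=4, col=1):
  Distance 0: (row=4, col=1)
  Distance 1: (row=3, col=1), (row=4, col=0), (row=4, col=2), (row=5, col=1)
  Distance 2: (row=2, col=1), (row=4, col=3), (row=5, col=0), (row=6, col=1)
  Distance 3: (row=1, col=1), (row=2, col=2), (row=3, col=3), (row=4, col=4), (row=5, col=3), (row=6, col=0), (row=6, col=2), (row=7, col=1)
  Distance 4: (row=0, col=1), (row=1, col=0), (row=1, col=2), (row=2, col=3), (row=3, col=4), (row=5, col=4), (row=7, col=0), (row=7, col=2), (row=8, col=1)
  Distance 5: (row=0, col=0), (row=0, col=2), (row=1, col=3), (row=2, col=4), (row=3, col=5), (row=5, col=5), (row=6, col=4), (row=7, col=3), (row=8, col=0), (row=8, col=2), (row=9, col=1)
  Distance 6: (row=0, col=3), (row=1, col=4), (row=3, col=6), (row=5, col=6), (row=6, col=5), (row=7, col=4), (row=9, col=0), (row=9, col=2)
  Distance 7: (row=0, col=4), (row=1, col=5), (row=3, col=7), (row=4, col=6), (row=5, col=7), (row=7, col=5), (row=9, col=3)
  Distance 8: (row=0, col=5), (row=1, col=6), (row=2, col=7), (row=3, col=8), (row=4, col=7), (row=6, col=7), (row=7, col=6), (row=9, col=4)
  Distance 9: (row=0, col=6), (row=2, col=8), (row=3, col=9), (row=4, col=8), (row=6, col=8), (row=7, col=7), (row=8, col=6)
  Distance 10: (row=0, col=7), (row=1, col=8), (row=2, col=9), (row=3, col=10), (row=4, col=9), (row=6, col=9), (row=7, col=8), (row=8, col=7), (row=9, col=6)
  Distance 11: (row=0, col=8), (row=2, col=10), (row=5, col=9), (row=6, col=10), (row=7, col=9), (row=8, col=8), (row=9, col=7)
  Distance 12: (row=0, col=9), (row=1, col=10), (row=5, col=10), (row=7, col=10), (row=8, col=9), (row=9, col=8)
  Distance 13: (row=0, col=10), (row=8, col=10), (row=9, col=9)
  Distance 14: (row=9, col=10)
Total reachable: 93 (grid has 93 open cells total)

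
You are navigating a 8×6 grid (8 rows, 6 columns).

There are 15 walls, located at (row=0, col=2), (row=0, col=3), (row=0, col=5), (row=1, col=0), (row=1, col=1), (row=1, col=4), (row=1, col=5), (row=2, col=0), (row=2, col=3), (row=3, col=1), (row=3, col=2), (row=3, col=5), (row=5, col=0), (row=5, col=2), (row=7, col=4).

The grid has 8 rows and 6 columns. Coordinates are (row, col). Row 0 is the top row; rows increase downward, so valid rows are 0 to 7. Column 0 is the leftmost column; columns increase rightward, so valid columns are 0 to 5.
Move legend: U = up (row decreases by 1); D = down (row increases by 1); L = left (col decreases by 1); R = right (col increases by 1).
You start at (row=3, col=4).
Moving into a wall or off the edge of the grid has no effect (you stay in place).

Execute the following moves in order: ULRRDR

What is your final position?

Start: (row=3, col=4)
  U (up): (row=3, col=4) -> (row=2, col=4)
  L (left): blocked, stay at (row=2, col=4)
  R (right): (row=2, col=4) -> (row=2, col=5)
  R (right): blocked, stay at (row=2, col=5)
  D (down): blocked, stay at (row=2, col=5)
  R (right): blocked, stay at (row=2, col=5)
Final: (row=2, col=5)

Answer: Final position: (row=2, col=5)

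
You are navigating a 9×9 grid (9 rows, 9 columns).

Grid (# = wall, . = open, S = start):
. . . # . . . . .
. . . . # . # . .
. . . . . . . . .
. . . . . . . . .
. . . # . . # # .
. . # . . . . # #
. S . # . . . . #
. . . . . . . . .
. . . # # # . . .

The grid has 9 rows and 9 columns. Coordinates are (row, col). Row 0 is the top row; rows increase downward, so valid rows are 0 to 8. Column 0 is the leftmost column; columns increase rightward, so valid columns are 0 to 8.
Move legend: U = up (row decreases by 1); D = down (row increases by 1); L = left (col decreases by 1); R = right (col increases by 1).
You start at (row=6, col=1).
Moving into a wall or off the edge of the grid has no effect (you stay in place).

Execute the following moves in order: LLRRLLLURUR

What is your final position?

Start: (row=6, col=1)
  L (left): (row=6, col=1) -> (row=6, col=0)
  L (left): blocked, stay at (row=6, col=0)
  R (right): (row=6, col=0) -> (row=6, col=1)
  R (right): (row=6, col=1) -> (row=6, col=2)
  L (left): (row=6, col=2) -> (row=6, col=1)
  L (left): (row=6, col=1) -> (row=6, col=0)
  L (left): blocked, stay at (row=6, col=0)
  U (up): (row=6, col=0) -> (row=5, col=0)
  R (right): (row=5, col=0) -> (row=5, col=1)
  U (up): (row=5, col=1) -> (row=4, col=1)
  R (right): (row=4, col=1) -> (row=4, col=2)
Final: (row=4, col=2)

Answer: Final position: (row=4, col=2)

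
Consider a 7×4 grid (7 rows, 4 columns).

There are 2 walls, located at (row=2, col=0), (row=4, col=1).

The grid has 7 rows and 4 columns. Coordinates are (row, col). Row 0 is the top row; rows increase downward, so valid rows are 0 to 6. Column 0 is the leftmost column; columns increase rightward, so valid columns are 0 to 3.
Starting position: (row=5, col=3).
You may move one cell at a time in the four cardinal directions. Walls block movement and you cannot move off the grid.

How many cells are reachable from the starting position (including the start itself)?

Answer: Reachable cells: 26

Derivation:
BFS flood-fill from (row=5, col=3):
  Distance 0: (row=5, col=3)
  Distance 1: (row=4, col=3), (row=5, col=2), (row=6, col=3)
  Distance 2: (row=3, col=3), (row=4, col=2), (row=5, col=1), (row=6, col=2)
  Distance 3: (row=2, col=3), (row=3, col=2), (row=5, col=0), (row=6, col=1)
  Distance 4: (row=1, col=3), (row=2, col=2), (row=3, col=1), (row=4, col=0), (row=6, col=0)
  Distance 5: (row=0, col=3), (row=1, col=2), (row=2, col=1), (row=3, col=0)
  Distance 6: (row=0, col=2), (row=1, col=1)
  Distance 7: (row=0, col=1), (row=1, col=0)
  Distance 8: (row=0, col=0)
Total reachable: 26 (grid has 26 open cells total)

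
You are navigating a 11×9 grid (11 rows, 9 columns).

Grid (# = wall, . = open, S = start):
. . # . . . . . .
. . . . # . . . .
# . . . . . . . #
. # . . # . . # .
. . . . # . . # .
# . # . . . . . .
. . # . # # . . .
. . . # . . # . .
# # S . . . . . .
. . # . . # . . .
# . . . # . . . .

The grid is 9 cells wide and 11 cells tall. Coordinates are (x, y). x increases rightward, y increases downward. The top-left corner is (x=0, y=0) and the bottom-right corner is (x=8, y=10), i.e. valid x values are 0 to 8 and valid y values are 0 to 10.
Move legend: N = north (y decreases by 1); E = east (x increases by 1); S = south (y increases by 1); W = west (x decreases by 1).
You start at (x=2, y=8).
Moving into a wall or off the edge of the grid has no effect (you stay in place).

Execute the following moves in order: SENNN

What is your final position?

Start: (x=2, y=8)
  S (south): blocked, stay at (x=2, y=8)
  E (east): (x=2, y=8) -> (x=3, y=8)
  [×3]N (north): blocked, stay at (x=3, y=8)
Final: (x=3, y=8)

Answer: Final position: (x=3, y=8)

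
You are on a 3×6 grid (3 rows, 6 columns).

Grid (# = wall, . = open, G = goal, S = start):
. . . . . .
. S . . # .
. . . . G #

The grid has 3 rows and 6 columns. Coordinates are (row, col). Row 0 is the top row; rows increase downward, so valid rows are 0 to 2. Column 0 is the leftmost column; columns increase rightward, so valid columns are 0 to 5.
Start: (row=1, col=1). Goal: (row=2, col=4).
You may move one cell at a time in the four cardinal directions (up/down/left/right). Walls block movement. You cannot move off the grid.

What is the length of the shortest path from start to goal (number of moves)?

BFS from (row=1, col=1) until reaching (row=2, col=4):
  Distance 0: (row=1, col=1)
  Distance 1: (row=0, col=1), (row=1, col=0), (row=1, col=2), (row=2, col=1)
  Distance 2: (row=0, col=0), (row=0, col=2), (row=1, col=3), (row=2, col=0), (row=2, col=2)
  Distance 3: (row=0, col=3), (row=2, col=3)
  Distance 4: (row=0, col=4), (row=2, col=4)  <- goal reached here
One shortest path (4 moves): (row=1, col=1) -> (row=1, col=2) -> (row=1, col=3) -> (row=2, col=3) -> (row=2, col=4)

Answer: Shortest path length: 4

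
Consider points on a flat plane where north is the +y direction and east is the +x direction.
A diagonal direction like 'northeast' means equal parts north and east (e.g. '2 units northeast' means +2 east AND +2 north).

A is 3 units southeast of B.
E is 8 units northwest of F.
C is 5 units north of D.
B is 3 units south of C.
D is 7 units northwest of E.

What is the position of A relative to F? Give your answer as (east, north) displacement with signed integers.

Answer: A is at (east=-12, north=14) relative to F.

Derivation:
Place F at the origin (east=0, north=0).
  E is 8 units northwest of F: delta (east=-8, north=+8); E at (east=-8, north=8).
  D is 7 units northwest of E: delta (east=-7, north=+7); D at (east=-15, north=15).
  C is 5 units north of D: delta (east=+0, north=+5); C at (east=-15, north=20).
  B is 3 units south of C: delta (east=+0, north=-3); B at (east=-15, north=17).
  A is 3 units southeast of B: delta (east=+3, north=-3); A at (east=-12, north=14).
Therefore A relative to F: (east=-12, north=14).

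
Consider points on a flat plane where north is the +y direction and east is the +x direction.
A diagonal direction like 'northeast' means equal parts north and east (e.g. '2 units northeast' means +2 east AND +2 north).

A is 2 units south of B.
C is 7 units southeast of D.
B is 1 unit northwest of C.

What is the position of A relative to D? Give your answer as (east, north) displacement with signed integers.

Place D at the origin (east=0, north=0).
  C is 7 units southeast of D: delta (east=+7, north=-7); C at (east=7, north=-7).
  B is 1 unit northwest of C: delta (east=-1, north=+1); B at (east=6, north=-6).
  A is 2 units south of B: delta (east=+0, north=-2); A at (east=6, north=-8).
Therefore A relative to D: (east=6, north=-8).

Answer: A is at (east=6, north=-8) relative to D.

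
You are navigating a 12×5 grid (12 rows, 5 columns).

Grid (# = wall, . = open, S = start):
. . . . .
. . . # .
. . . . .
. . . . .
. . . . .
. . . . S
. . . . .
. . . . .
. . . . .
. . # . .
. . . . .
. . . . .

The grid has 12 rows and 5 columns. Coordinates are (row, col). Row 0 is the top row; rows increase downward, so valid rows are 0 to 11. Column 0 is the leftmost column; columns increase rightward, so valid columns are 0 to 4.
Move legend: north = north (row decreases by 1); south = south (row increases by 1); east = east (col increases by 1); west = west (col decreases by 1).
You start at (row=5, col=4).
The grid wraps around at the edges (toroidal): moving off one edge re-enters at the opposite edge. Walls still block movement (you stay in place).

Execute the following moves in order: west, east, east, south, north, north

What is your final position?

Start: (row=5, col=4)
  west (west): (row=5, col=4) -> (row=5, col=3)
  east (east): (row=5, col=3) -> (row=5, col=4)
  east (east): (row=5, col=4) -> (row=5, col=0)
  south (south): (row=5, col=0) -> (row=6, col=0)
  north (north): (row=6, col=0) -> (row=5, col=0)
  north (north): (row=5, col=0) -> (row=4, col=0)
Final: (row=4, col=0)

Answer: Final position: (row=4, col=0)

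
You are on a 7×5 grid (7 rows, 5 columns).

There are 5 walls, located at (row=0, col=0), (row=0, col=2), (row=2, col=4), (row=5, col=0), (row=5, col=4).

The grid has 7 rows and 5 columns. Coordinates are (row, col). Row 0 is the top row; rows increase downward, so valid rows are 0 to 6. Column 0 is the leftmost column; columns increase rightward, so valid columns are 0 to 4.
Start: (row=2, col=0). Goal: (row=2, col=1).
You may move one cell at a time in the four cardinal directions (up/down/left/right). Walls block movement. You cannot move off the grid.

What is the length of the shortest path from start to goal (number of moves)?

Answer: Shortest path length: 1

Derivation:
BFS from (row=2, col=0) until reaching (row=2, col=1):
  Distance 0: (row=2, col=0)
  Distance 1: (row=1, col=0), (row=2, col=1), (row=3, col=0)  <- goal reached here
One shortest path (1 moves): (row=2, col=0) -> (row=2, col=1)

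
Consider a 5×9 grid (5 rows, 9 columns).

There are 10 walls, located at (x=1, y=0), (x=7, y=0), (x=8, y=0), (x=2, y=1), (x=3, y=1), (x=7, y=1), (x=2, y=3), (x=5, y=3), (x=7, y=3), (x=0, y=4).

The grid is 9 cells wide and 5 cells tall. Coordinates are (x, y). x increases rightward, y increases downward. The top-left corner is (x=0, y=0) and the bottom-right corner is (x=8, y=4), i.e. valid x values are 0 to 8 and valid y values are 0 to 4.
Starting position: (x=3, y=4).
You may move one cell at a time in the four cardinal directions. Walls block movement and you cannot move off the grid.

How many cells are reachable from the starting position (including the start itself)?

Answer: Reachable cells: 35

Derivation:
BFS flood-fill from (x=3, y=4):
  Distance 0: (x=3, y=4)
  Distance 1: (x=3, y=3), (x=2, y=4), (x=4, y=4)
  Distance 2: (x=3, y=2), (x=4, y=3), (x=1, y=4), (x=5, y=4)
  Distance 3: (x=2, y=2), (x=4, y=2), (x=1, y=3), (x=6, y=4)
  Distance 4: (x=4, y=1), (x=1, y=2), (x=5, y=2), (x=0, y=3), (x=6, y=3), (x=7, y=4)
  Distance 5: (x=4, y=0), (x=1, y=1), (x=5, y=1), (x=0, y=2), (x=6, y=2), (x=8, y=4)
  Distance 6: (x=3, y=0), (x=5, y=0), (x=0, y=1), (x=6, y=1), (x=7, y=2), (x=8, y=3)
  Distance 7: (x=0, y=0), (x=2, y=0), (x=6, y=0), (x=8, y=2)
  Distance 8: (x=8, y=1)
Total reachable: 35 (grid has 35 open cells total)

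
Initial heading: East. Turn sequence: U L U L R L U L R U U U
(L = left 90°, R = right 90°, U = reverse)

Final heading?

Start: East
  U (U-turn (180°)) -> West
  L (left (90° counter-clockwise)) -> South
  U (U-turn (180°)) -> North
  L (left (90° counter-clockwise)) -> West
  R (right (90° clockwise)) -> North
  L (left (90° counter-clockwise)) -> West
  U (U-turn (180°)) -> East
  L (left (90° counter-clockwise)) -> North
  R (right (90° clockwise)) -> East
  U (U-turn (180°)) -> West
  U (U-turn (180°)) -> East
  U (U-turn (180°)) -> West
Final: West

Answer: Final heading: West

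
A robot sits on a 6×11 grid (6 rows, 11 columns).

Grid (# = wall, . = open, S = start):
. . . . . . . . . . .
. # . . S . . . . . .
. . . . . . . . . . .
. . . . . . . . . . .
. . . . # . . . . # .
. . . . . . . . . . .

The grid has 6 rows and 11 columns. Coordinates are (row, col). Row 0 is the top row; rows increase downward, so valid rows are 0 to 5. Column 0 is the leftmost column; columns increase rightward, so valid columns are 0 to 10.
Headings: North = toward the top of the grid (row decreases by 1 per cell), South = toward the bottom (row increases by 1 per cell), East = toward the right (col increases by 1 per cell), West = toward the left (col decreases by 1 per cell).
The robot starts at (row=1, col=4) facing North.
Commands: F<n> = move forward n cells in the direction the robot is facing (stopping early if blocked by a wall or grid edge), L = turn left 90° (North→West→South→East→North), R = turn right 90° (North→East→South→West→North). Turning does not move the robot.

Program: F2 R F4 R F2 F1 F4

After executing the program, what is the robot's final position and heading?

Start: (row=1, col=4), facing North
  F2: move forward 1/2 (blocked), now at (row=0, col=4)
  R: turn right, now facing East
  F4: move forward 4, now at (row=0, col=8)
  R: turn right, now facing South
  F2: move forward 2, now at (row=2, col=8)
  F1: move forward 1, now at (row=3, col=8)
  F4: move forward 2/4 (blocked), now at (row=5, col=8)
Final: (row=5, col=8), facing South

Answer: Final position: (row=5, col=8), facing South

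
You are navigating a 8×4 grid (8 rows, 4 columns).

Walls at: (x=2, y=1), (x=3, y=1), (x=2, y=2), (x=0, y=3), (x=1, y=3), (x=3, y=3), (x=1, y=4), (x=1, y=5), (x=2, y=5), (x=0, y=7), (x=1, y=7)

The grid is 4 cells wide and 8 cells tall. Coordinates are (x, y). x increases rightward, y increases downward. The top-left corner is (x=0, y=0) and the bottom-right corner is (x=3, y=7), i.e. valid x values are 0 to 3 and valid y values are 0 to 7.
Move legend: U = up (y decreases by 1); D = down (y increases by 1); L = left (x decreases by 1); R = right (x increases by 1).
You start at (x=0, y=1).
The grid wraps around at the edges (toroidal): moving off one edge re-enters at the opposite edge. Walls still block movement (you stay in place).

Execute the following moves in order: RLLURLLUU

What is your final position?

Start: (x=0, y=1)
  R (right): (x=0, y=1) -> (x=1, y=1)
  L (left): (x=1, y=1) -> (x=0, y=1)
  L (left): blocked, stay at (x=0, y=1)
  U (up): (x=0, y=1) -> (x=0, y=0)
  R (right): (x=0, y=0) -> (x=1, y=0)
  L (left): (x=1, y=0) -> (x=0, y=0)
  L (left): (x=0, y=0) -> (x=3, y=0)
  U (up): (x=3, y=0) -> (x=3, y=7)
  U (up): (x=3, y=7) -> (x=3, y=6)
Final: (x=3, y=6)

Answer: Final position: (x=3, y=6)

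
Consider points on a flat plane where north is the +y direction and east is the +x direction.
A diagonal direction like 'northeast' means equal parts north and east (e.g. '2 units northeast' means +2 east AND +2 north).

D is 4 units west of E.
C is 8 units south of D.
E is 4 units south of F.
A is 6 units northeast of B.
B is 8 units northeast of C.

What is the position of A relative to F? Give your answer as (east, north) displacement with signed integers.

Answer: A is at (east=10, north=2) relative to F.

Derivation:
Place F at the origin (east=0, north=0).
  E is 4 units south of F: delta (east=+0, north=-4); E at (east=0, north=-4).
  D is 4 units west of E: delta (east=-4, north=+0); D at (east=-4, north=-4).
  C is 8 units south of D: delta (east=+0, north=-8); C at (east=-4, north=-12).
  B is 8 units northeast of C: delta (east=+8, north=+8); B at (east=4, north=-4).
  A is 6 units northeast of B: delta (east=+6, north=+6); A at (east=10, north=2).
Therefore A relative to F: (east=10, north=2).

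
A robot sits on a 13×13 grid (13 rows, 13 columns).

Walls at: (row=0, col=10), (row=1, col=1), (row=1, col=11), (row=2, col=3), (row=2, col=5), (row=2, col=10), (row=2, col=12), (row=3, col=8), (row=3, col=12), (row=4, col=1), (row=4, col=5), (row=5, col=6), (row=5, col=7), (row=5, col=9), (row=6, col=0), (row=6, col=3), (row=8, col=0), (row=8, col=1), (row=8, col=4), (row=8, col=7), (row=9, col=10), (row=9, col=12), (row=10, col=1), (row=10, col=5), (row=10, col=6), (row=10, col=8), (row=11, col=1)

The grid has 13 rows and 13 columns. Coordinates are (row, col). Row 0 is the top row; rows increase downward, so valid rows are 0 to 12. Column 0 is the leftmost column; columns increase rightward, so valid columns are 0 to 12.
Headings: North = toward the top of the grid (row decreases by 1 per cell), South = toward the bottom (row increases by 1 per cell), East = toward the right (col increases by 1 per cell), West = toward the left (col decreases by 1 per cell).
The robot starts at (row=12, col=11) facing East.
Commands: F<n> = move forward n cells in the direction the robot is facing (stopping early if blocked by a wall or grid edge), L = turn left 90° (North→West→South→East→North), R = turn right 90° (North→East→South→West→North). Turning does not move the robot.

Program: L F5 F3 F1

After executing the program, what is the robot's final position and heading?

Answer: Final position: (row=3, col=11), facing North

Derivation:
Start: (row=12, col=11), facing East
  L: turn left, now facing North
  F5: move forward 5, now at (row=7, col=11)
  F3: move forward 3, now at (row=4, col=11)
  F1: move forward 1, now at (row=3, col=11)
Final: (row=3, col=11), facing North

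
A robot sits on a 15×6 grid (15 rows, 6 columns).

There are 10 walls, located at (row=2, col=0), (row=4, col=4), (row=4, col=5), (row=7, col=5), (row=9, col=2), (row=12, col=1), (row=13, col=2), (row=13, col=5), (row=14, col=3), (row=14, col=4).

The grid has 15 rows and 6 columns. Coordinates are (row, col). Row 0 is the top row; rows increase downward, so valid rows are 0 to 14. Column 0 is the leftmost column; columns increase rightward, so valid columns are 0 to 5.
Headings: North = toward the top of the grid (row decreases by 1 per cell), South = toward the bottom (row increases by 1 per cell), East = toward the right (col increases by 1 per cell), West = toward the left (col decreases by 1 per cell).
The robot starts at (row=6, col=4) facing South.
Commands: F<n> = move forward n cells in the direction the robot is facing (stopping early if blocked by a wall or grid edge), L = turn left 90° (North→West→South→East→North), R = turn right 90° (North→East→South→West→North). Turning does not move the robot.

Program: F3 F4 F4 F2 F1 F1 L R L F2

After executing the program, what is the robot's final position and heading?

Start: (row=6, col=4), facing South
  F3: move forward 3, now at (row=9, col=4)
  F4: move forward 4, now at (row=13, col=4)
  F4: move forward 0/4 (blocked), now at (row=13, col=4)
  F2: move forward 0/2 (blocked), now at (row=13, col=4)
  F1: move forward 0/1 (blocked), now at (row=13, col=4)
  F1: move forward 0/1 (blocked), now at (row=13, col=4)
  L: turn left, now facing East
  R: turn right, now facing South
  L: turn left, now facing East
  F2: move forward 0/2 (blocked), now at (row=13, col=4)
Final: (row=13, col=4), facing East

Answer: Final position: (row=13, col=4), facing East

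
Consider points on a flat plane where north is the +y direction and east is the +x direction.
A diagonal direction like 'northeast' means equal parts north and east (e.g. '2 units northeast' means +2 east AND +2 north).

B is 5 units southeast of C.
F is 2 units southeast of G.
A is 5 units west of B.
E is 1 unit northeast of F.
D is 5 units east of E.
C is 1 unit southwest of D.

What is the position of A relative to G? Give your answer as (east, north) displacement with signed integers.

Place G at the origin (east=0, north=0).
  F is 2 units southeast of G: delta (east=+2, north=-2); F at (east=2, north=-2).
  E is 1 unit northeast of F: delta (east=+1, north=+1); E at (east=3, north=-1).
  D is 5 units east of E: delta (east=+5, north=+0); D at (east=8, north=-1).
  C is 1 unit southwest of D: delta (east=-1, north=-1); C at (east=7, north=-2).
  B is 5 units southeast of C: delta (east=+5, north=-5); B at (east=12, north=-7).
  A is 5 units west of B: delta (east=-5, north=+0); A at (east=7, north=-7).
Therefore A relative to G: (east=7, north=-7).

Answer: A is at (east=7, north=-7) relative to G.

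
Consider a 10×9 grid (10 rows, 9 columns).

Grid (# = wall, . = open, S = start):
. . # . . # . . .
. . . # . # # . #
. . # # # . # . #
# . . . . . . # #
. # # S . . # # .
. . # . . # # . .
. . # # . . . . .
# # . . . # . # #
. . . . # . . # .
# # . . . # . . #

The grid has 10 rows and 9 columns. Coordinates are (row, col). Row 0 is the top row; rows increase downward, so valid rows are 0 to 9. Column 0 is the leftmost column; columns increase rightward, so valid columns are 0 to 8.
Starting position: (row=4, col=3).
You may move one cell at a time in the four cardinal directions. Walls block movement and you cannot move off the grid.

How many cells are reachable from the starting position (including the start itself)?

BFS flood-fill from (row=4, col=3):
  Distance 0: (row=4, col=3)
  Distance 1: (row=3, col=3), (row=4, col=4), (row=5, col=3)
  Distance 2: (row=3, col=2), (row=3, col=4), (row=4, col=5), (row=5, col=4)
  Distance 3: (row=3, col=1), (row=3, col=5), (row=6, col=4)
  Distance 4: (row=2, col=1), (row=2, col=5), (row=3, col=6), (row=6, col=5), (row=7, col=4)
  Distance 5: (row=1, col=1), (row=2, col=0), (row=6, col=6), (row=7, col=3)
  Distance 6: (row=0, col=1), (row=1, col=0), (row=1, col=2), (row=6, col=7), (row=7, col=2), (row=7, col=6), (row=8, col=3)
  Distance 7: (row=0, col=0), (row=5, col=7), (row=6, col=8), (row=8, col=2), (row=8, col=6), (row=9, col=3)
  Distance 8: (row=5, col=8), (row=8, col=1), (row=8, col=5), (row=9, col=2), (row=9, col=4), (row=9, col=6)
  Distance 9: (row=4, col=8), (row=8, col=0), (row=9, col=7)
Total reachable: 42 (grid has 56 open cells total)

Answer: Reachable cells: 42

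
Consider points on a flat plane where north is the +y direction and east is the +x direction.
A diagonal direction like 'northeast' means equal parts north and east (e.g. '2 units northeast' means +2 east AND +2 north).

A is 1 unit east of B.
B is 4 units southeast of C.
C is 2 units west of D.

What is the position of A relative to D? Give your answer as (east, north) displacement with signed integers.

Place D at the origin (east=0, north=0).
  C is 2 units west of D: delta (east=-2, north=+0); C at (east=-2, north=0).
  B is 4 units southeast of C: delta (east=+4, north=-4); B at (east=2, north=-4).
  A is 1 unit east of B: delta (east=+1, north=+0); A at (east=3, north=-4).
Therefore A relative to D: (east=3, north=-4).

Answer: A is at (east=3, north=-4) relative to D.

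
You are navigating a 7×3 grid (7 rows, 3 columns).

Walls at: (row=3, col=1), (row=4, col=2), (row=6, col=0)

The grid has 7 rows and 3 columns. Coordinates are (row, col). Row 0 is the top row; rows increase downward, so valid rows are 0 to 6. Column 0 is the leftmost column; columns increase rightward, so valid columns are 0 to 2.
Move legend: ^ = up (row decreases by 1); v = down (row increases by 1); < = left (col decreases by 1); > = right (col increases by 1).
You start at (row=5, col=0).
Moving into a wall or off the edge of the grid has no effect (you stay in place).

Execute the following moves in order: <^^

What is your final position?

Start: (row=5, col=0)
  < (left): blocked, stay at (row=5, col=0)
  ^ (up): (row=5, col=0) -> (row=4, col=0)
  ^ (up): (row=4, col=0) -> (row=3, col=0)
Final: (row=3, col=0)

Answer: Final position: (row=3, col=0)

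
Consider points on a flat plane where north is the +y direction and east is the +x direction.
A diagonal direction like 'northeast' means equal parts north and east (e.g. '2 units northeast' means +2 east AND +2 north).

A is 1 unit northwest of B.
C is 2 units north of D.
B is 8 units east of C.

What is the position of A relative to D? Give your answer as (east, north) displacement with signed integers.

Place D at the origin (east=0, north=0).
  C is 2 units north of D: delta (east=+0, north=+2); C at (east=0, north=2).
  B is 8 units east of C: delta (east=+8, north=+0); B at (east=8, north=2).
  A is 1 unit northwest of B: delta (east=-1, north=+1); A at (east=7, north=3).
Therefore A relative to D: (east=7, north=3).

Answer: A is at (east=7, north=3) relative to D.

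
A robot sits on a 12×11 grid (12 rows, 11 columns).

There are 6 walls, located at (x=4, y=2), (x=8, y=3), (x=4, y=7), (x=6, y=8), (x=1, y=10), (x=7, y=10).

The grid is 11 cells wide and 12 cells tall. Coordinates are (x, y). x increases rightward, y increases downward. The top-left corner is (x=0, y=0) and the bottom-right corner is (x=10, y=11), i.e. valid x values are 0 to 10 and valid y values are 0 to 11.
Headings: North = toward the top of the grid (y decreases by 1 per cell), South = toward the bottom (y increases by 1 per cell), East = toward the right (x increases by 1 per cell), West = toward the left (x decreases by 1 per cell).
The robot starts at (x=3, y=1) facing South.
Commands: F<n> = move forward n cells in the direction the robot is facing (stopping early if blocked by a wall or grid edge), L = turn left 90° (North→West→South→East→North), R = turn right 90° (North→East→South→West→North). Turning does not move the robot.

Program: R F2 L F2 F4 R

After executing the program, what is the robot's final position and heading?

Start: (x=3, y=1), facing South
  R: turn right, now facing West
  F2: move forward 2, now at (x=1, y=1)
  L: turn left, now facing South
  F2: move forward 2, now at (x=1, y=3)
  F4: move forward 4, now at (x=1, y=7)
  R: turn right, now facing West
Final: (x=1, y=7), facing West

Answer: Final position: (x=1, y=7), facing West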